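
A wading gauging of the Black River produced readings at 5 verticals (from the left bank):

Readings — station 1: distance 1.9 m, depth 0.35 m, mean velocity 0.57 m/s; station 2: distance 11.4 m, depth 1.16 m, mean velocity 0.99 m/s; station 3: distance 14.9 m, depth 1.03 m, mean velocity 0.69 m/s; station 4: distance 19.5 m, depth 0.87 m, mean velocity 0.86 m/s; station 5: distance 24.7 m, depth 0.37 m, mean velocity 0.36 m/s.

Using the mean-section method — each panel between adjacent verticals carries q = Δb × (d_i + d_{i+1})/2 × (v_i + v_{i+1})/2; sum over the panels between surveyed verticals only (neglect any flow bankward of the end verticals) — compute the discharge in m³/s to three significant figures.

14.2 m³/s

Panel 1-2: Δb = 9.5 m, d̄ = (0.35+1.16)/2 = 0.755, v̄ = (0.57+0.99)/2 = 0.78 → q = 9.5×0.755×0.78 = 5.595 m³/s
Panel 2-3: Δb = 3.5 m, d̄ = (1.16+1.03)/2 = 1.095, v̄ = (0.99+0.69)/2 = 0.84 → q = 3.5×1.095×0.84 = 3.219 m³/s
Panel 3-4: Δb = 4.6 m, d̄ = (1.03+0.87)/2 = 0.95, v̄ = (0.69+0.86)/2 = 0.775 → q = 4.6×0.95×0.775 = 3.387 m³/s
Panel 4-5: Δb = 5.2 m, d̄ = (0.87+0.37)/2 = 0.62, v̄ = (0.86+0.36)/2 = 0.61 → q = 5.2×0.62×0.61 = 1.967 m³/s
Q = Σ q = 14.17 m³/s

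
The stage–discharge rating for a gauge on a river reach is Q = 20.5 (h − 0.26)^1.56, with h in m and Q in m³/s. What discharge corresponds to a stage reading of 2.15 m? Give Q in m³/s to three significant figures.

55.3 m³/s

Q = 20.5 × (2.15 − 0.26)^1.56 = 20.5 × 1.89^1.56 = 55.34 m³/s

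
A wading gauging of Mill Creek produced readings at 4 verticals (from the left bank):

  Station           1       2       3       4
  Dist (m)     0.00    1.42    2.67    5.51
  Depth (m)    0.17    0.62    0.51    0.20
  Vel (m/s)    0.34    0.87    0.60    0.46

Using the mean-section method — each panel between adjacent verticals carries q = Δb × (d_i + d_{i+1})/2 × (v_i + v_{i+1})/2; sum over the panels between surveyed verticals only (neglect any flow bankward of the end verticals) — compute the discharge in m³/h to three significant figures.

Panel 1-2: Δb = 1.42 m, d̄ = (0.17+0.62)/2 = 0.395, v̄ = (0.34+0.87)/2 = 0.605 → q = 1.42×0.395×0.605 = 0.3393 m³/s
Panel 2-3: Δb = 1.25 m, d̄ = (0.62+0.51)/2 = 0.565, v̄ = (0.87+0.60)/2 = 0.735 → q = 1.25×0.565×0.735 = 0.5191 m³/s
Panel 3-4: Δb = 2.84 m, d̄ = (0.51+0.20)/2 = 0.355, v̄ = (0.60+0.46)/2 = 0.53 → q = 2.84×0.355×0.53 = 0.5343 m³/s
Q = Σ q = 1.393 m³/s
= 1.393 × 3600 = 5014 m³/h

5010 m³/h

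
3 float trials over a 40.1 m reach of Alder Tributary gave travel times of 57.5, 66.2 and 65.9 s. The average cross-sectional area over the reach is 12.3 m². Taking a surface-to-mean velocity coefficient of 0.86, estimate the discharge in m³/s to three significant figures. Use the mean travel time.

t̄ = (57.5 + 66.2 + 65.9) / 3 = 63.2 s
v_surface = L / t̄ = 40.1 / 63.2 = 0.6345 m/s
v_mean = 0.86 × 0.6345 = 0.5457 m/s
Q = A × v_mean = 12.3 × 0.5457 = 6.712 m³/s

6.71 m³/s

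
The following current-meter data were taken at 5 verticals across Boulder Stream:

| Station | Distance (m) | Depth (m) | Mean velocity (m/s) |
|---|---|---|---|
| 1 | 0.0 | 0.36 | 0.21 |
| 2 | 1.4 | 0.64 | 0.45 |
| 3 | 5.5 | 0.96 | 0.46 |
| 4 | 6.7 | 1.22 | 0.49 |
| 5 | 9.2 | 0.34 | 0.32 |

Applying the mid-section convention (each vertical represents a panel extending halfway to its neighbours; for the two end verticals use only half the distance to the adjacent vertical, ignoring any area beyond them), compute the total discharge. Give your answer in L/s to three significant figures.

w_1 = (1.4 − 0.0)/2 = 0.7 m; q_1 = 0.21 × 0.36 × 0.7 = 0.05292 m³/s
w_2 = (5.5 − 0.0)/2 = 2.75 m; q_2 = 0.45 × 0.64 × 2.75 = 0.7920 m³/s
w_3 = (6.7 − 1.4)/2 = 2.65 m; q_3 = 0.46 × 0.96 × 2.65 = 1.170 m³/s
w_4 = (9.2 − 5.5)/2 = 1.85 m; q_4 = 0.49 × 1.22 × 1.85 = 1.106 m³/s
w_5 = (9.2 − 6.7)/2 = 1.25 m; q_5 = 0.32 × 0.34 × 1.25 = 0.1360 m³/s
Q = Σ qᵢ = 3.257 m³/s
= 3.257 × 1000 = 3257 L/s

3260 L/s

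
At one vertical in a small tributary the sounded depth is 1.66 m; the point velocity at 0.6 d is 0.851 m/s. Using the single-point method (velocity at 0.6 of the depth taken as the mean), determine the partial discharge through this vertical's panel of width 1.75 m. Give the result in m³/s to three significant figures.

v̄ = v₀.₆ = 0.851 m/s
q = v̄ × d × w = 0.8510 × 1.66 × 1.75 = 2.472 m³/s

2.47 m³/s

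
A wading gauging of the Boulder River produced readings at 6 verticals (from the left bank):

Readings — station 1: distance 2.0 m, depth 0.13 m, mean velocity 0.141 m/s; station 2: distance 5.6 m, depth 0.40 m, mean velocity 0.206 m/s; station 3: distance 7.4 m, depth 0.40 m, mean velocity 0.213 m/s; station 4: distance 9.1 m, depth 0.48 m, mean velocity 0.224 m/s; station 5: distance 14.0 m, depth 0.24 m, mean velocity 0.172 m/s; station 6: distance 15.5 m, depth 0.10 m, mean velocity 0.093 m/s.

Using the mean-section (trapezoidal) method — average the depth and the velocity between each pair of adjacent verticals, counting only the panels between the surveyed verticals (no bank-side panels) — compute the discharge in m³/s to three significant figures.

0.863 m³/s

Panel 1-2: Δb = 3.6 m, d̄ = (0.13+0.40)/2 = 0.265, v̄ = (0.141+0.206)/2 = 0.1735 → q = 3.6×0.265×0.1735 = 0.1655 m³/s
Panel 2-3: Δb = 1.8 m, d̄ = (0.40+0.40)/2 = 0.4, v̄ = (0.206+0.213)/2 = 0.2095 → q = 1.8×0.4×0.2095 = 0.1508 m³/s
Panel 3-4: Δb = 1.7 m, d̄ = (0.40+0.48)/2 = 0.44, v̄ = (0.213+0.224)/2 = 0.2185 → q = 1.7×0.44×0.2185 = 0.1634 m³/s
Panel 4-5: Δb = 4.9 m, d̄ = (0.48+0.24)/2 = 0.36, v̄ = (0.224+0.172)/2 = 0.198 → q = 4.9×0.36×0.198 = 0.3493 m³/s
Panel 5-6: Δb = 1.5 m, d̄ = (0.24+0.10)/2 = 0.17, v̄ = (0.172+0.093)/2 = 0.1325 → q = 1.5×0.17×0.1325 = 0.03379 m³/s
Q = Σ q = 0.8629 m³/s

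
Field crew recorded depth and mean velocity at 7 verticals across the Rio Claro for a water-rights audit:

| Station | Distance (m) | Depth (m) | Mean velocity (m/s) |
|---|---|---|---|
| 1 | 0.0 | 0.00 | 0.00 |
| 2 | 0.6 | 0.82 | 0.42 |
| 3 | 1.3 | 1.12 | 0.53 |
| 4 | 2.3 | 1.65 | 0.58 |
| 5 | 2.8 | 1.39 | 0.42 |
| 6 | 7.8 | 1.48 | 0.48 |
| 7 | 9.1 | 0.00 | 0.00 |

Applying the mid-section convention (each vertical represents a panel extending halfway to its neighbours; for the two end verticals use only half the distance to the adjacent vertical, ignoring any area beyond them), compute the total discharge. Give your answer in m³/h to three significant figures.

19000 m³/h

w_2 = (1.3 − 0.0)/2 = 0.65 m; q_2 = 0.42 × 0.82 × 0.65 = 0.2239 m³/s
w_3 = (2.3 − 0.6)/2 = 0.85 m; q_3 = 0.53 × 1.12 × 0.85 = 0.5046 m³/s
w_4 = (2.8 − 1.3)/2 = 0.75 m; q_4 = 0.58 × 1.65 × 0.75 = 0.7178 m³/s
w_5 = (7.8 − 2.3)/2 = 2.75 m; q_5 = 0.42 × 1.39 × 2.75 = 1.605 m³/s
w_6 = (9.1 − 2.8)/2 = 3.15 m; q_6 = 0.48 × 1.48 × 3.15 = 2.238 m³/s
Stations 1, 7 contribute zero (depth or velocity is 0).
Q = Σ qᵢ = 5.289 m³/s
= 5.289 × 3600 = 19040 m³/h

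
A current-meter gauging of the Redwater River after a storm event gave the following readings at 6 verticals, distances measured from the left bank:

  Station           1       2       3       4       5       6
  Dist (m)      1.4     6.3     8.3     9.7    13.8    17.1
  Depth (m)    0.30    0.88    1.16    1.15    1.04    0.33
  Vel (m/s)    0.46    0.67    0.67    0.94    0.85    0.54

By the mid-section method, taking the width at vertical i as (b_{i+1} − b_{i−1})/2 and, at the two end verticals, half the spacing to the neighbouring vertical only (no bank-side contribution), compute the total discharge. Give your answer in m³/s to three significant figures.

w_1 = (6.3 − 1.4)/2 = 2.45 m; q_1 = 0.46 × 0.30 × 2.45 = 0.3381 m³/s
w_2 = (8.3 − 1.4)/2 = 3.45 m; q_2 = 0.67 × 0.88 × 3.45 = 2.034 m³/s
w_3 = (9.7 − 6.3)/2 = 1.7 m; q_3 = 0.67 × 1.16 × 1.7 = 1.321 m³/s
w_4 = (13.8 − 8.3)/2 = 2.75 m; q_4 = 0.94 × 1.15 × 2.75 = 2.973 m³/s
w_5 = (17.1 − 9.7)/2 = 3.7 m; q_5 = 0.85 × 1.04 × 3.7 = 3.271 m³/s
w_6 = (17.1 − 13.8)/2 = 1.65 m; q_6 = 0.54 × 0.33 × 1.65 = 0.2940 m³/s
Q = Σ qᵢ = 10.23 m³/s

10.2 m³/s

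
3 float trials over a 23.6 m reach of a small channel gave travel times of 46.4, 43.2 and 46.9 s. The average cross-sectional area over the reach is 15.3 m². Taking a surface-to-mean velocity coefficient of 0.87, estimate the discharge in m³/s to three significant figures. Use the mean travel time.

t̄ = (46.4 + 43.2 + 46.9) / 3 = 45.5 s
v_surface = L / t̄ = 23.6 / 45.5 = 0.5187 m/s
v_mean = 0.87 × 0.5187 = 0.4513 m/s
Q = A × v_mean = 15.3 × 0.4513 = 6.904 m³/s

6.90 m³/s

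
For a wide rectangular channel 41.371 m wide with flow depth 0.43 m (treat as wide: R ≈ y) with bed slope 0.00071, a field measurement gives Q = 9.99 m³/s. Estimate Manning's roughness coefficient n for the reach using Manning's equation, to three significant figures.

0.0270

A = b·y = 41.371 × 0.43 = 17.79 m²
Wide channel: R ≈ y = 0.43 m
n = (1/Q)·A·R^(2/3)·S^(1/2) = (1/9.99) × 17.79 × 0.5697 × 0.02665 = 0.02703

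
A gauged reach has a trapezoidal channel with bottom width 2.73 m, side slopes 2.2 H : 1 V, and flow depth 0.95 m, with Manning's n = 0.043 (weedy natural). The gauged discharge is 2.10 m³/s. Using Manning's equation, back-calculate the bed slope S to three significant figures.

A = (b + z·y)·y = (2.73 + 2.2×0.95)×0.95 = 4.579 m²
P = b + 2y√(1+z²) = 2.73 + 2×0.95×√(1+2.2²) = 7.322 m
R = A/P = 4.579/7.322 = 0.6254 m
S = (Q·n / (1·A·R^(2/3)))² = (2.10×0.043 / (1×4.579×0.7313))² = 0.0007271

0.000727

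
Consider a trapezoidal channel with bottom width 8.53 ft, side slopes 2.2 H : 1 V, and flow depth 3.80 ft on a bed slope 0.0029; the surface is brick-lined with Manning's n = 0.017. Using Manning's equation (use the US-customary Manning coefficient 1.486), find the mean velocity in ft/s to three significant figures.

8.41 ft/s

A = (b + z·y)·y = (8.53 + 2.2×3.80)×3.80 = 64.18 ft²
P = b + 2y√(1+z²) = 8.53 + 2×3.80×√(1+2.2²) = 26.90 ft
R = A/P = 64.18/26.90 = 2.386 ft
Q = (1.486/n)·A·R^(2/3)·S^(1/2) = (1.486/0.017) × 64.18 × 2.386^(2/3) × 0.0029^(1/2) = 539.5 ft³/s
V = Q/A = 539.5/64.18 = 8.406 ft/s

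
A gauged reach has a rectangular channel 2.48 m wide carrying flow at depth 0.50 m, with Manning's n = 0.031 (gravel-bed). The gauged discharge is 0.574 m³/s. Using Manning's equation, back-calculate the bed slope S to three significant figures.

A = b·y = 2.48 × 0.50 = 1.240 m²
P = b + 2y = 2.48 + 2×0.50 = 3.480 m
R = A/P = 1.240/3.480 = 0.3563 m
S = (Q·n / (1·A·R^(2/3)))² = (0.574×0.031 / (1×1.240×0.5026))² = 0.0008152

0.000815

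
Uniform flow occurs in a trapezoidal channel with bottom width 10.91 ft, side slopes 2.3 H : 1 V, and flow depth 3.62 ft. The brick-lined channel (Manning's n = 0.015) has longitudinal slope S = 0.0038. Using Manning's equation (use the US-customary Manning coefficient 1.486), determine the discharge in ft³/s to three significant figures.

761 ft³/s

A = (b + z·y)·y = (10.91 + 2.3×3.62)×3.62 = 69.63 ft²
P = b + 2y√(1+z²) = 10.91 + 2×3.62×√(1+2.3²) = 29.07 ft
R = A/P = 69.63/29.07 = 2.396 ft
Q = (1.486/n)·A·R^(2/3)·S^(1/2) = (1.486/0.015) × 69.63 × 2.396^(2/3) × 0.0038^(1/2) = 761.3 ft³/s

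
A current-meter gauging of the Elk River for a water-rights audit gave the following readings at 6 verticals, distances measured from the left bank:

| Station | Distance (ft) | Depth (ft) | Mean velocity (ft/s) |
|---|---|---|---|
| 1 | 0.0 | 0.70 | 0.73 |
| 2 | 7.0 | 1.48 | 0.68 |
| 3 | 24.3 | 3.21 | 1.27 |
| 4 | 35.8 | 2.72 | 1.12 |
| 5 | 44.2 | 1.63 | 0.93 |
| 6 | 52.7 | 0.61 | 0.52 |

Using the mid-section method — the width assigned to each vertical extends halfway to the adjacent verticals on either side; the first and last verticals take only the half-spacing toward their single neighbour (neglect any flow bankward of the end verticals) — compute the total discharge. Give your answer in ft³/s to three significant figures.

117 ft³/s

w_1 = (7.0 − 0.0)/2 = 3.5 ft; q_1 = 0.73 × 0.70 × 3.5 = 1.789 ft³/s
w_2 = (24.3 − 0.0)/2 = 12.15 ft; q_2 = 0.68 × 1.48 × 12.15 = 12.23 ft³/s
w_3 = (35.8 − 7.0)/2 = 14.4 ft; q_3 = 1.27 × 3.21 × 14.4 = 58.70 ft³/s
w_4 = (44.2 − 24.3)/2 = 9.95 ft; q_4 = 1.12 × 2.72 × 9.95 = 30.31 ft³/s
w_5 = (52.7 − 35.8)/2 = 8.45 ft; q_5 = 0.93 × 1.63 × 8.45 = 12.81 ft³/s
w_6 = (52.7 − 44.2)/2 = 4.25 ft; q_6 = 0.52 × 0.61 × 4.25 = 1.348 ft³/s
Q = Σ qᵢ = 117.2 ft³/s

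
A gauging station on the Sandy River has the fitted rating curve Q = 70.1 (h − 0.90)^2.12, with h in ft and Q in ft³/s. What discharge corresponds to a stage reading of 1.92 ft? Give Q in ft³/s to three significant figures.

Q = 70.1 × (1.92 − 0.90)^2.12 = 70.1 × 1.02^2.12 = 73.11 ft³/s

73.1 ft³/s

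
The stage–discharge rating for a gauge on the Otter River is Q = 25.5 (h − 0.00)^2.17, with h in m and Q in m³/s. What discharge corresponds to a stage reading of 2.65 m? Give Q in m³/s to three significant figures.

Q = 25.5 × (2.65 − 0.00)^2.17 = 25.5 × 2.65^2.17 = 211.3 m³/s

211 m³/s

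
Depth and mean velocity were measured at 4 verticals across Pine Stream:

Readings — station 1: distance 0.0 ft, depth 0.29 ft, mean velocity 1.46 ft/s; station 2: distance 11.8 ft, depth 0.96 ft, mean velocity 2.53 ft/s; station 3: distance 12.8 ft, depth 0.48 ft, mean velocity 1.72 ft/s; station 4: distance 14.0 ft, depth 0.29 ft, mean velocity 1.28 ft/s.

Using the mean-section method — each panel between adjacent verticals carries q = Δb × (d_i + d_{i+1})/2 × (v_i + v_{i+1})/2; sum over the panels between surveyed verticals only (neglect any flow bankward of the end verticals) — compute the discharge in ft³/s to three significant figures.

16.9 ft³/s

Panel 1-2: Δb = 11.8 ft, d̄ = (0.29+0.96)/2 = 0.625, v̄ = (1.46+2.53)/2 = 1.995 → q = 11.8×0.625×1.995 = 14.71 ft³/s
Panel 2-3: Δb = 1 ft, d̄ = (0.96+0.48)/2 = 0.72, v̄ = (2.53+1.72)/2 = 2.125 → q = 1×0.72×2.125 = 1.530 ft³/s
Panel 3-4: Δb = 1.2 ft, d̄ = (0.48+0.29)/2 = 0.385, v̄ = (1.72+1.28)/2 = 1.5 → q = 1.2×0.385×1.5 = 0.6930 ft³/s
Q = Σ q = 16.94 ft³/s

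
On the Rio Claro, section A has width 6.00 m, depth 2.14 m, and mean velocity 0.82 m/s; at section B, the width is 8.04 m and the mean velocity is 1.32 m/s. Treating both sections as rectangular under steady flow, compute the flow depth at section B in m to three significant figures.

0.992 m

Q = A₁V₁ = (6.00×2.14) × 0.82 = 10.53 m³/s
d₂ = Q/(b₂ V₂) = 10.53/(8.04×1.32) = 0.9921 m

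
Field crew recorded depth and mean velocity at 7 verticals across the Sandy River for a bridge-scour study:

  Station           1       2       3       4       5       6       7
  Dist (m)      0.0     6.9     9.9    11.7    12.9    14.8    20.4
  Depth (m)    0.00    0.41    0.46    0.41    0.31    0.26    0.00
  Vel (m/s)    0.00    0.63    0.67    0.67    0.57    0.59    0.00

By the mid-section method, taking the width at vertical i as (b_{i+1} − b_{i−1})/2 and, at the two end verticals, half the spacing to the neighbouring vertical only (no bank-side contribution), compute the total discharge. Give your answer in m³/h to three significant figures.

11800 m³/h

w_2 = (9.9 − 0.0)/2 = 4.95 m; q_2 = 0.63 × 0.41 × 4.95 = 1.279 m³/s
w_3 = (11.7 − 6.9)/2 = 2.4 m; q_3 = 0.67 × 0.46 × 2.4 = 0.7397 m³/s
w_4 = (12.9 − 9.9)/2 = 1.5 m; q_4 = 0.67 × 0.41 × 1.5 = 0.4121 m³/s
w_5 = (14.8 − 11.7)/2 = 1.55 m; q_5 = 0.57 × 0.31 × 1.55 = 0.2739 m³/s
w_6 = (20.4 − 12.9)/2 = 3.75 m; q_6 = 0.59 × 0.26 × 3.75 = 0.5753 m³/s
Stations 1, 7 contribute zero (depth or velocity is 0).
Q = Σ qᵢ = 3.279 m³/s
= 3.279 × 3600 = 11810 m³/h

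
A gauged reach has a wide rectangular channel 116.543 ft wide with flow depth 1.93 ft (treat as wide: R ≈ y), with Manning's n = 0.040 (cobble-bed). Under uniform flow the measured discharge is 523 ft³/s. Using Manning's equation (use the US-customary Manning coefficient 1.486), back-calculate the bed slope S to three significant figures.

0.00163

A = b·y = 116.543 × 1.93 = 224.9 ft²
Wide channel: R ≈ y = 1.93 ft
S = (Q·n / (1.486·A·R^(2/3)))² = (523×0.040 / (1.486×224.9×1.550))² = 0.001630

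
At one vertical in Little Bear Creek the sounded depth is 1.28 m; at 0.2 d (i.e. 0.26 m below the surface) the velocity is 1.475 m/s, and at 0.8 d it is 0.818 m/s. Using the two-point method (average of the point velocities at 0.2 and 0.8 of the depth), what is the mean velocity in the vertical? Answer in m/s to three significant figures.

v̄ = (1.475 + 0.818) / 2 = 1.147 m/s

1.15 m/s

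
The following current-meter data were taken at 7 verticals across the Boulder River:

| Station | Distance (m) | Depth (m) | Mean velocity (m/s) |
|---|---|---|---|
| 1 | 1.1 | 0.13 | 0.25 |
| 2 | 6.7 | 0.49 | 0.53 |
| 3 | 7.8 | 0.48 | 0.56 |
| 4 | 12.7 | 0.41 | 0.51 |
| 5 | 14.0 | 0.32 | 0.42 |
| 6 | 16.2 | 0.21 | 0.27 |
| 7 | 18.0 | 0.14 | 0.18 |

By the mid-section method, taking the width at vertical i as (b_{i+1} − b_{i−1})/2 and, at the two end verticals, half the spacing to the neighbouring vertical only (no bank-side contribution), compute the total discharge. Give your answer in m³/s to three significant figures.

w_1 = (6.7 − 1.1)/2 = 2.8 m; q_1 = 0.25 × 0.13 × 2.8 = 0.09100 m³/s
w_2 = (7.8 − 1.1)/2 = 3.35 m; q_2 = 0.53 × 0.49 × 3.35 = 0.8700 m³/s
w_3 = (12.7 − 6.7)/2 = 3 m; q_3 = 0.56 × 0.48 × 3 = 0.8064 m³/s
w_4 = (14.0 − 7.8)/2 = 3.1 m; q_4 = 0.51 × 0.41 × 3.1 = 0.6482 m³/s
w_5 = (16.2 − 12.7)/2 = 1.75 m; q_5 = 0.42 × 0.32 × 1.75 = 0.2352 m³/s
w_6 = (18.0 − 14.0)/2 = 2 m; q_6 = 0.27 × 0.21 × 2 = 0.1134 m³/s
w_7 = (18.0 − 16.2)/2 = 0.9 m; q_7 = 0.18 × 0.14 × 0.9 = 0.02268 m³/s
Q = Σ qᵢ = 2.787 m³/s

2.79 m³/s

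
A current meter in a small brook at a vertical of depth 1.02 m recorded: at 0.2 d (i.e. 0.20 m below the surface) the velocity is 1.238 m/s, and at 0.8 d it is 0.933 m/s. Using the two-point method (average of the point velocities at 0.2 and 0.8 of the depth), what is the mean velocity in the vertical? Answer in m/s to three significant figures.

1.09 m/s

v̄ = (1.238 + 0.933) / 2 = 1.086 m/s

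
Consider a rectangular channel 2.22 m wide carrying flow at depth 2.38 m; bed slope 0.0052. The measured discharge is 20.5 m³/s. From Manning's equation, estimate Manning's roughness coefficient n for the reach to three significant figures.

A = b·y = 2.22 × 2.38 = 5.284 m²
P = b + 2y = 2.22 + 2×2.38 = 6.980 m
R = A/P = 5.284/6.980 = 0.7570 m
n = (1/Q)·A·R^(2/3)·S^(1/2) = (1/20.5) × 5.284 × 0.8306 × 0.07211 = 0.01544

0.0154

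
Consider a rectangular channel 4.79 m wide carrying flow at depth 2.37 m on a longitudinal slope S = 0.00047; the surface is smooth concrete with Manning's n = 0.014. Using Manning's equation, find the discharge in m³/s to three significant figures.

19.8 m³/s

A = b·y = 4.79 × 2.37 = 11.35 m²
P = b + 2y = 4.79 + 2×2.37 = 9.530 m
R = A/P = 11.35/9.530 = 1.191 m
Q = (1/n)·A·R^(2/3)·S^(1/2) = (1/0.014) × 11.35 × 1.191^(2/3) × 0.00047^(1/2) = 19.75 m³/s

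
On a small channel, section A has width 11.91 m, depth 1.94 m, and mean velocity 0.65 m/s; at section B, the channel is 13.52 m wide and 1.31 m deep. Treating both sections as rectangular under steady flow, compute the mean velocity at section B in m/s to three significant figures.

0.848 m/s

Q = A₁V₁ = (11.91×1.94) × 0.65 = 15.02 m³/s
A₂ = 13.52 × 1.31 = 17.71 m²
V₂ = Q/A₂ = 15.02/17.71 = 0.8480 m/s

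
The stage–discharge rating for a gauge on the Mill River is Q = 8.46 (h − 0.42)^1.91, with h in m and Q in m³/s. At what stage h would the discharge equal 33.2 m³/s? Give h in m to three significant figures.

2.47 m

h − h₀ = (Q/C)^(1/b) = (33.2/8.46)^(1/1.91) = 2.046 m
h = 0.42 + 2.046 = 2.466 m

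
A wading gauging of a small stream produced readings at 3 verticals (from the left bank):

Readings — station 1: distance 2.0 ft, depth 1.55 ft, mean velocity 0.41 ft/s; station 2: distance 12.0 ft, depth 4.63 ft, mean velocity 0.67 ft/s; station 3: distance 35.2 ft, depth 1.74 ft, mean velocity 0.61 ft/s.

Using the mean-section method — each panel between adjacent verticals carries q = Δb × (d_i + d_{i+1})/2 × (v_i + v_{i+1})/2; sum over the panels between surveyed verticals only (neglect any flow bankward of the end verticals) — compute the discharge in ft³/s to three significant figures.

Panel 1-2: Δb = 10 ft, d̄ = (1.55+4.63)/2 = 3.09, v̄ = (0.41+0.67)/2 = 0.54 → q = 10×3.09×0.54 = 16.69 ft³/s
Panel 2-3: Δb = 23.2 ft, d̄ = (4.63+1.74)/2 = 3.185, v̄ = (0.67+0.61)/2 = 0.64 → q = 23.2×3.185×0.64 = 47.29 ft³/s
Q = Σ q = 63.98 ft³/s

64.0 ft³/s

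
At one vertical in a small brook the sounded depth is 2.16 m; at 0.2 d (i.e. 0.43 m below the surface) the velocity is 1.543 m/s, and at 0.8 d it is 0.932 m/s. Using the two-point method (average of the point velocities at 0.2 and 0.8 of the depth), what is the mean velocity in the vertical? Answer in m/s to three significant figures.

v̄ = (1.543 + 0.932) / 2 = 1.238 m/s

1.24 m/s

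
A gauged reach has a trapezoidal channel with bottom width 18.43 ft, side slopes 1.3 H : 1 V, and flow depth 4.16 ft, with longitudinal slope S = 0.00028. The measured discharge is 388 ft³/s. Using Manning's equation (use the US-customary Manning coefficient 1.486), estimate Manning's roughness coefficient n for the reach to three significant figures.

0.0135

A = (b + z·y)·y = (18.43 + 1.3×4.16)×4.16 = 99.17 ft²
P = b + 2y√(1+z²) = 18.43 + 2×4.16×√(1+1.3²) = 32.08 ft
R = A/P = 99.17/32.08 = 3.092 ft
n = (1.486/Q)·A·R^(2/3)·S^(1/2) = (1.486/388) × 99.17 × 2.122 × 0.01673 = 0.01349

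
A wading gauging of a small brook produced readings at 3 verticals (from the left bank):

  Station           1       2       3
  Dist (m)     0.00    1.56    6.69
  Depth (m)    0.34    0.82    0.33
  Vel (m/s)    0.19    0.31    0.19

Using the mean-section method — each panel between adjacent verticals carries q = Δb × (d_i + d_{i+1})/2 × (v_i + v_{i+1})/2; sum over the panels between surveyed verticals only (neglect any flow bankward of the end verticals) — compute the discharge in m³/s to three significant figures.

Panel 1-2: Δb = 1.56 m, d̄ = (0.34+0.82)/2 = 0.58, v̄ = (0.19+0.31)/2 = 0.25 → q = 1.56×0.58×0.25 = 0.2262 m³/s
Panel 2-3: Δb = 5.13 m, d̄ = (0.82+0.33)/2 = 0.575, v̄ = (0.31+0.19)/2 = 0.25 → q = 5.13×0.575×0.25 = 0.7374 m³/s
Q = Σ q = 0.9636 m³/s

0.964 m³/s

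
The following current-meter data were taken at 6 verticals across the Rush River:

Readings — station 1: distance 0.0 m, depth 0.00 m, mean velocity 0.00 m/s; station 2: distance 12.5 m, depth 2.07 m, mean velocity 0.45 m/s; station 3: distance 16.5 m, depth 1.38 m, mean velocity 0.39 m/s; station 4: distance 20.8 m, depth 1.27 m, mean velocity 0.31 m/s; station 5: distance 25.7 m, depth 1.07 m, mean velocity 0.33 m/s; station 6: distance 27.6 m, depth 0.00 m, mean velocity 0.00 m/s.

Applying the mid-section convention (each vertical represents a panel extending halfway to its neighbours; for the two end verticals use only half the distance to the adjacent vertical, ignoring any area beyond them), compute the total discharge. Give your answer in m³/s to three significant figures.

w_2 = (16.5 − 0.0)/2 = 8.25 m; q_2 = 0.45 × 2.07 × 8.25 = 7.685 m³/s
w_3 = (20.8 − 12.5)/2 = 4.15 m; q_3 = 0.39 × 1.38 × 4.15 = 2.234 m³/s
w_4 = (25.7 − 16.5)/2 = 4.6 m; q_4 = 0.31 × 1.27 × 4.6 = 1.811 m³/s
w_5 = (27.6 − 20.8)/2 = 3.4 m; q_5 = 0.33 × 1.07 × 3.4 = 1.201 m³/s
Stations 1, 6 contribute zero (depth or velocity is 0).
Q = Σ qᵢ = 12.93 m³/s

12.9 m³/s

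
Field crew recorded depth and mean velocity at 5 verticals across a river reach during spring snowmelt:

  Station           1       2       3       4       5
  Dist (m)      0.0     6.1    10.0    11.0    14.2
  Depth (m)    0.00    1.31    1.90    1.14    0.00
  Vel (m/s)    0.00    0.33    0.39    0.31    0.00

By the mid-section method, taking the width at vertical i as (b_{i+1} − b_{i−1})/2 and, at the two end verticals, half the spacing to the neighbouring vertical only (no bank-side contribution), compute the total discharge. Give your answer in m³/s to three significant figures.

4.72 m³/s

w_2 = (10.0 − 0.0)/2 = 5 m; q_2 = 0.33 × 1.31 × 5 = 2.162 m³/s
w_3 = (11.0 − 6.1)/2 = 2.45 m; q_3 = 0.39 × 1.90 × 2.45 = 1.815 m³/s
w_4 = (14.2 − 10.0)/2 = 2.1 m; q_4 = 0.31 × 1.14 × 2.1 = 0.7421 m³/s
Stations 1, 5 contribute zero (depth or velocity is 0).
Q = Σ qᵢ = 4.719 m³/s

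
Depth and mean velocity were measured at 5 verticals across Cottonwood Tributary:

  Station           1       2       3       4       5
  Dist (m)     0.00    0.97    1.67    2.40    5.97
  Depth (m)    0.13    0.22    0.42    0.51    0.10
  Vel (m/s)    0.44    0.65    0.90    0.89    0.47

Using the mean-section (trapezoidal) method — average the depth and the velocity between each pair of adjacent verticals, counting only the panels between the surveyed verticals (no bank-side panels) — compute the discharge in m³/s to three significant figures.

1.31 m³/s

Panel 1-2: Δb = 0.97 m, d̄ = (0.13+0.22)/2 = 0.175, v̄ = (0.44+0.65)/2 = 0.545 → q = 0.97×0.175×0.545 = 0.09251 m³/s
Panel 2-3: Δb = 0.7 m, d̄ = (0.22+0.42)/2 = 0.32, v̄ = (0.65+0.90)/2 = 0.775 → q = 0.7×0.32×0.775 = 0.1736 m³/s
Panel 3-4: Δb = 0.73 m, d̄ = (0.42+0.51)/2 = 0.465, v̄ = (0.90+0.89)/2 = 0.895 → q = 0.73×0.465×0.895 = 0.3038 m³/s
Panel 4-5: Δb = 3.57 m, d̄ = (0.51+0.10)/2 = 0.305, v̄ = (0.89+0.47)/2 = 0.68 → q = 3.57×0.305×0.68 = 0.7404 m³/s
Q = Σ q = 1.310 m³/s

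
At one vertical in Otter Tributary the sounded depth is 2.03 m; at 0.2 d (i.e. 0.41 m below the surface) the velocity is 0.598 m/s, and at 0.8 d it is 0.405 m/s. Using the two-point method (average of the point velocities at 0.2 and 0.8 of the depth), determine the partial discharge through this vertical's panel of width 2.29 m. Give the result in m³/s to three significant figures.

v̄ = (0.598 + 0.405) / 2 = 0.5015 m/s
q = v̄ × d × w = 0.5015 × 2.03 × 2.29 = 2.331 m³/s

2.33 m³/s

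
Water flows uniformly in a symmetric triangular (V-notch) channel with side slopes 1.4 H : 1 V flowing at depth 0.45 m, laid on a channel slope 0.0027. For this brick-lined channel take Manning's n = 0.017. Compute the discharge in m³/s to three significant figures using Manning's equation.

A = z·y² = 1.4×0.45² = 0.2835 m²
P = 2y√(1+z²) = 2×0.45×√(1+1.4²) = 1.548 m
R = A/P = 0.2835/1.548 = 0.1831 m
Q = (1/n)·A·R^(2/3)·S^(1/2) = (1/0.017) × 0.2835 × 0.1831^(2/3) × 0.0027^(1/2) = 0.2794 m³/s

0.279 m³/s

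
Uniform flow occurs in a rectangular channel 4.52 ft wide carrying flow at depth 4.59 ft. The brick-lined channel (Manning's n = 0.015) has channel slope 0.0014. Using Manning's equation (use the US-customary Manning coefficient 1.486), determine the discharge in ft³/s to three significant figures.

101 ft³/s

A = b·y = 4.52 × 4.59 = 20.75 ft²
P = b + 2y = 4.52 + 2×4.59 = 13.70 ft
R = A/P = 20.75/13.70 = 1.514 ft
Q = (1.486/n)·A·R^(2/3)·S^(1/2) = (1.486/0.015) × 20.75 × 1.514^(2/3) × 0.0014^(1/2) = 101.4 ft³/s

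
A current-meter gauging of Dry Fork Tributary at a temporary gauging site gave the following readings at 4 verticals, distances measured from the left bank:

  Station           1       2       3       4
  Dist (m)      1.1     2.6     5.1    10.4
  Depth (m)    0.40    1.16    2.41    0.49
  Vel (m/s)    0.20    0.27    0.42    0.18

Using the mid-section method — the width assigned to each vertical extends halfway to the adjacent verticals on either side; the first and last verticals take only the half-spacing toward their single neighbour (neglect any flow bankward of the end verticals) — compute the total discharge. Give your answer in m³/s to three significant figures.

4.87 m³/s

w_1 = (2.6 − 1.1)/2 = 0.75 m; q_1 = 0.20 × 0.40 × 0.75 = 0.06000 m³/s
w_2 = (5.1 − 1.1)/2 = 2 m; q_2 = 0.27 × 1.16 × 2 = 0.6264 m³/s
w_3 = (10.4 − 2.6)/2 = 3.9 m; q_3 = 0.42 × 2.41 × 3.9 = 3.948 m³/s
w_4 = (10.4 − 5.1)/2 = 2.65 m; q_4 = 0.18 × 0.49 × 2.65 = 0.2337 m³/s
Q = Σ qᵢ = 4.868 m³/s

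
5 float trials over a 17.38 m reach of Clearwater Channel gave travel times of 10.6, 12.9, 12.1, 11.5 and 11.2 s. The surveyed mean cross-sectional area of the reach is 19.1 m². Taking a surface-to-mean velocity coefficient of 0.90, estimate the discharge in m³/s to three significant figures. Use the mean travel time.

25.6 m³/s

t̄ = (10.6 + 12.9 + 12.1 + 11.5 + 11.2) / 5 = 11.66 s
v_surface = L / t̄ = 17.38 / 11.66 = 1.491 m/s
v_mean = 0.90 × 1.491 = 1.342 m/s
Q = A × v_mean = 19.1 × 1.342 = 25.62 m³/s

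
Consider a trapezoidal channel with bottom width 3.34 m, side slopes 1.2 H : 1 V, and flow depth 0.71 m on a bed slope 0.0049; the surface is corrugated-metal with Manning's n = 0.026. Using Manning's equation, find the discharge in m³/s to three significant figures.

A = (b + z·y)·y = (3.34 + 1.2×0.71)×0.71 = 2.976 m²
P = b + 2y√(1+z²) = 3.34 + 2×0.71×√(1+1.2²) = 5.558 m
R = A/P = 2.976/5.558 = 0.5355 m
Q = (1/n)·A·R^(2/3)·S^(1/2) = (1/0.026) × 2.976 × 0.5355^(2/3) × 0.0049^(1/2) = 5.284 m³/s

5.28 m³/s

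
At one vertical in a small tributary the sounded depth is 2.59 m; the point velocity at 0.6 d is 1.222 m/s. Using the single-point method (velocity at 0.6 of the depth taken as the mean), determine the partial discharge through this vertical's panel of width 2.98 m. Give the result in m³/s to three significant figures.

9.43 m³/s

v̄ = v₀.₆ = 1.222 m/s
q = v̄ × d × w = 1.222 × 2.59 × 2.98 = 9.432 m³/s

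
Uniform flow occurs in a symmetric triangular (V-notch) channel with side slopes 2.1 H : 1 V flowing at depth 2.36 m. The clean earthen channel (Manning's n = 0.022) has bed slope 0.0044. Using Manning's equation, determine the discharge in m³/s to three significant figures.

36.8 m³/s

A = z·y² = 2.1×2.36² = 11.70 m²
P = 2y√(1+z²) = 2×2.36×√(1+2.1²) = 10.98 m
R = A/P = 11.70/10.98 = 1.065 m
Q = (1/n)·A·R^(2/3)·S^(1/2) = (1/0.022) × 11.70 × 1.065^(2/3) × 0.0044^(1/2) = 36.79 m³/s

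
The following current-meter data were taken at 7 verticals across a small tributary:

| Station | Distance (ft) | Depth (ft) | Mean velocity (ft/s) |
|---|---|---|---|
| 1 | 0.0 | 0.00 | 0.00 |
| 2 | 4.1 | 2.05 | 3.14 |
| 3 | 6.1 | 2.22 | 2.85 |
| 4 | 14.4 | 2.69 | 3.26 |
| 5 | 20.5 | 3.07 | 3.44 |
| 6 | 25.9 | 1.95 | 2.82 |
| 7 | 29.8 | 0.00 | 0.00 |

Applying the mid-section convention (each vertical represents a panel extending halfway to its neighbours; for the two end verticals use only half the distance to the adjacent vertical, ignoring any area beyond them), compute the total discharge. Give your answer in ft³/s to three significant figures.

202 ft³/s

w_2 = (6.1 − 0.0)/2 = 3.05 ft; q_2 = 3.14 × 2.05 × 3.05 = 19.63 ft³/s
w_3 = (14.4 − 4.1)/2 = 5.15 ft; q_3 = 2.85 × 2.22 × 5.15 = 32.58 ft³/s
w_4 = (20.5 − 6.1)/2 = 7.2 ft; q_4 = 3.26 × 2.69 × 7.2 = 63.14 ft³/s
w_5 = (25.9 − 14.4)/2 = 5.75 ft; q_5 = 3.44 × 3.07 × 5.75 = 60.72 ft³/s
w_6 = (29.8 − 20.5)/2 = 4.65 ft; q_6 = 2.82 × 1.95 × 4.65 = 25.57 ft³/s
Stations 1, 7 contribute zero (depth or velocity is 0).
Q = Σ qᵢ = 201.7 ft³/s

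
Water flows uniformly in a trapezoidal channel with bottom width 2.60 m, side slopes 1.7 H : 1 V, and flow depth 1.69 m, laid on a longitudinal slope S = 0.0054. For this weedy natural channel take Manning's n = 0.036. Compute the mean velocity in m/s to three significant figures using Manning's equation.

A = (b + z·y)·y = (2.60 + 1.7×1.69)×1.69 = 9.249 m²
P = b + 2y√(1+z²) = 2.60 + 2×1.69×√(1+1.7²) = 9.266 m
R = A/P = 9.249/9.266 = 0.9982 m
Q = (1/n)·A·R^(2/3)·S^(1/2) = (1/0.036) × 9.249 × 0.9982^(2/3) × 0.0054^(1/2) = 18.86 m³/s
V = Q/A = 18.86/9.249 = 2.039 m/s

2.04 m/s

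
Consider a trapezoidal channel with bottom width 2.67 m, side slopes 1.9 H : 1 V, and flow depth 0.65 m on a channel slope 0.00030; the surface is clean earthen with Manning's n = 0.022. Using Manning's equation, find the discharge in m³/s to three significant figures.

1.20 m³/s

A = (b + z·y)·y = (2.67 + 1.9×0.65)×0.65 = 2.538 m²
P = b + 2y√(1+z²) = 2.67 + 2×0.65×√(1+1.9²) = 5.461 m
R = A/P = 2.538/5.461 = 0.4648 m
Q = (1/n)·A·R^(2/3)·S^(1/2) = (1/0.022) × 2.538 × 0.4648^(2/3) × 0.00030^(1/2) = 1.199 m³/s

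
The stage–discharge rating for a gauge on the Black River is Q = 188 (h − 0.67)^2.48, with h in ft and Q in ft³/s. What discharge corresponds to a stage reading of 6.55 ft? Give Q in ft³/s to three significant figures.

Q = 188 × (6.55 − 0.67)^2.48 = 188 × 5.88^2.48 = 15210 ft³/s

15200 ft³/s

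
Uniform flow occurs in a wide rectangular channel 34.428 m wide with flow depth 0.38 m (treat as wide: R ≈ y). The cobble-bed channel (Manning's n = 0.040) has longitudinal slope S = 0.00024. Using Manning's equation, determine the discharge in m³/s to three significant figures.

A = b·y = 34.428 × 0.38 = 13.08 m²
Wide channel: R ≈ y = 0.38 m
Q = (1/n)·A·R^(2/3)·S^(1/2) = (1/0.040) × 13.08 × 0.3800^(2/3) × 0.00024^(1/2) = 2.658 m³/s

2.66 m³/s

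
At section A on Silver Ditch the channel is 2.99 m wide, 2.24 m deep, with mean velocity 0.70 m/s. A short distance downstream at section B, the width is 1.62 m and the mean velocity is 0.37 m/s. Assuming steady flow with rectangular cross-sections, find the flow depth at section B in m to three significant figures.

7.82 m

Q = A₁V₁ = (2.99×2.24) × 0.70 = 4.688 m³/s
d₂ = Q/(b₂ V₂) = 4.688/(1.62×0.37) = 7.822 m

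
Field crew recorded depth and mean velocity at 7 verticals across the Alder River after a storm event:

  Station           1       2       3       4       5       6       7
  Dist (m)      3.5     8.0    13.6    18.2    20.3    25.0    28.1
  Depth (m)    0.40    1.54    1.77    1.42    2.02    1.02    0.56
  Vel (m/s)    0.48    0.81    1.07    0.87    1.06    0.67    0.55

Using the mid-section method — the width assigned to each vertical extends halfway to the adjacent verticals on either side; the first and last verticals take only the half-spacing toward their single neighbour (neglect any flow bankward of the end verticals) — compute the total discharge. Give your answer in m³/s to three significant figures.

w_1 = (8.0 − 3.5)/2 = 2.25 m; q_1 = 0.48 × 0.40 × 2.25 = 0.4320 m³/s
w_2 = (13.6 − 3.5)/2 = 5.05 m; q_2 = 0.81 × 1.54 × 5.05 = 6.299 m³/s
w_3 = (18.2 − 8.0)/2 = 5.1 m; q_3 = 1.07 × 1.77 × 5.1 = 9.659 m³/s
w_4 = (20.3 − 13.6)/2 = 3.35 m; q_4 = 0.87 × 1.42 × 3.35 = 4.139 m³/s
w_5 = (25.0 − 18.2)/2 = 3.4 m; q_5 = 1.06 × 2.02 × 3.4 = 7.280 m³/s
w_6 = (28.1 − 20.3)/2 = 3.9 m; q_6 = 0.67 × 1.02 × 3.9 = 2.665 m³/s
w_7 = (28.1 − 25.0)/2 = 1.55 m; q_7 = 0.55 × 0.56 × 1.55 = 0.4774 m³/s
Q = Σ qᵢ = 30.95 m³/s

31.0 m³/s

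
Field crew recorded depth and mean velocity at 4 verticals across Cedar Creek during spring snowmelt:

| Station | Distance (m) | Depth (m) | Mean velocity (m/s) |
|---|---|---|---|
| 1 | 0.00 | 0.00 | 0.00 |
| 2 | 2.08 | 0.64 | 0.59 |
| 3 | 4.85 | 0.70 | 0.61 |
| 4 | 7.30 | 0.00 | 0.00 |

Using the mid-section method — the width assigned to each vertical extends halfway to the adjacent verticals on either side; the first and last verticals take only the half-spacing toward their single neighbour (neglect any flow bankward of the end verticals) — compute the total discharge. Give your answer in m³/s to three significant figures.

w_2 = (4.85 − 0.00)/2 = 2.425 m; q_2 = 0.59 × 0.64 × 2.425 = 0.9157 m³/s
w_3 = (7.30 − 2.08)/2 = 2.61 m; q_3 = 0.61 × 0.70 × 2.61 = 1.114 m³/s
Stations 1, 4 contribute zero (depth or velocity is 0).
Q = Σ qᵢ = 2.030 m³/s

2.03 m³/s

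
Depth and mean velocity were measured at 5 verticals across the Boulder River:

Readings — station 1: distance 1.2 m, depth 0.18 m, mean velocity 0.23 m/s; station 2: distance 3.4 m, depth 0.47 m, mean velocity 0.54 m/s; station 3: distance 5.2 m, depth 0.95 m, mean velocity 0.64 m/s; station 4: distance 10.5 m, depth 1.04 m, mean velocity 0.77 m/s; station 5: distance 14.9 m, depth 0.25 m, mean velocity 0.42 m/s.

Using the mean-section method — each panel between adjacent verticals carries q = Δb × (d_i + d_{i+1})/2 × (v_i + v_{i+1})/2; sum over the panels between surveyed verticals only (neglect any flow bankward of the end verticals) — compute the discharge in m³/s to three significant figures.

6.44 m³/s

Panel 1-2: Δb = 2.2 m, d̄ = (0.18+0.47)/2 = 0.325, v̄ = (0.23+0.54)/2 = 0.385 → q = 2.2×0.325×0.385 = 0.2753 m³/s
Panel 2-3: Δb = 1.8 m, d̄ = (0.47+0.95)/2 = 0.71, v̄ = (0.54+0.64)/2 = 0.59 → q = 1.8×0.71×0.59 = 0.7540 m³/s
Panel 3-4: Δb = 5.3 m, d̄ = (0.95+1.04)/2 = 0.995, v̄ = (0.64+0.77)/2 = 0.705 → q = 5.3×0.995×0.705 = 3.718 m³/s
Panel 4-5: Δb = 4.4 m, d̄ = (1.04+0.25)/2 = 0.645, v̄ = (0.77+0.42)/2 = 0.595 → q = 4.4×0.645×0.595 = 1.689 m³/s
Q = Σ q = 6.436 m³/s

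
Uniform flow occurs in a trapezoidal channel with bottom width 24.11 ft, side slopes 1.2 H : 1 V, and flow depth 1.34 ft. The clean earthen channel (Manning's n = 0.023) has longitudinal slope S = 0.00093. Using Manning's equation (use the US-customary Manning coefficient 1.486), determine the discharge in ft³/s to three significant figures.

77.4 ft³/s

A = (b + z·y)·y = (24.11 + 1.2×1.34)×1.34 = 34.46 ft²
P = b + 2y√(1+z²) = 24.11 + 2×1.34×√(1+1.2²) = 28.30 ft
R = A/P = 34.46/28.30 = 1.218 ft
Q = (1.486/n)·A·R^(2/3)·S^(1/2) = (1.486/0.023) × 34.46 × 1.218^(2/3) × 0.00093^(1/2) = 77.44 ft³/s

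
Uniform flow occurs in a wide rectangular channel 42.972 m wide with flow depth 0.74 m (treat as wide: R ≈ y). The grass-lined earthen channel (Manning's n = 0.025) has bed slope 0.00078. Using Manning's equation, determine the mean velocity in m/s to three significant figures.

0.914 m/s

A = b·y = 42.972 × 0.74 = 31.80 m²
Wide channel: R ≈ y = 0.74 m
Q = (1/n)·A·R^(2/3)·S^(1/2) = (1/0.025) × 31.80 × 0.7400^(2/3) × 0.00078^(1/2) = 29.06 m³/s
V = Q/A = 29.06/31.80 = 0.9140 m/s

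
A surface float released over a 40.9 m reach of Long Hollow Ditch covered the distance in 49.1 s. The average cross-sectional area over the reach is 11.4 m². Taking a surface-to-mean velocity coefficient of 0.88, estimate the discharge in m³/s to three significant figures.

v_surface = L / t̄ = 40.9 / 49.1 = 0.8330 m/s
v_mean = 0.88 × 0.8330 = 0.7330 m/s
Q = A × v_mean = 11.4 × 0.7330 = 8.357 m³/s

8.36 m³/s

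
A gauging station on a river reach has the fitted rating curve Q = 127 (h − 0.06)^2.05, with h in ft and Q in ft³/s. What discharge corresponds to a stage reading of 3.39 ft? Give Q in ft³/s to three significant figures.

Q = 127 × (3.39 − 0.06)^2.05 = 127 × 3.33^2.05 = 1496 ft³/s

1500 ft³/s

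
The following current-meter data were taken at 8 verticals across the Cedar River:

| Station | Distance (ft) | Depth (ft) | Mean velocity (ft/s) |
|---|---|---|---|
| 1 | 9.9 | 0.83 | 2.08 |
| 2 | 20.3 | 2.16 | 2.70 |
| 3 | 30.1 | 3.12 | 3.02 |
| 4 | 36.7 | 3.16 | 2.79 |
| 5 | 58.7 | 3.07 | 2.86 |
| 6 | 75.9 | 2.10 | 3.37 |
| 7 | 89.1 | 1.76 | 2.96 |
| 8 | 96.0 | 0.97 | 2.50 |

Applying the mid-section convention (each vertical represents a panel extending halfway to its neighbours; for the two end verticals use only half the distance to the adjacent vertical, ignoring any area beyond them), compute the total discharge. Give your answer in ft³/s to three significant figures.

612 ft³/s

w_1 = (20.3 − 9.9)/2 = 5.2 ft; q_1 = 2.08 × 0.83 × 5.2 = 8.977 ft³/s
w_2 = (30.1 − 9.9)/2 = 10.1 ft; q_2 = 2.70 × 2.16 × 10.1 = 58.90 ft³/s
w_3 = (36.7 − 20.3)/2 = 8.2 ft; q_3 = 3.02 × 3.12 × 8.2 = 77.26 ft³/s
w_4 = (58.7 − 30.1)/2 = 14.3 ft; q_4 = 2.79 × 3.16 × 14.3 = 126.1 ft³/s
w_5 = (75.9 − 36.7)/2 = 19.6 ft; q_5 = 2.86 × 3.07 × 19.6 = 172.1 ft³/s
w_6 = (89.1 − 58.7)/2 = 15.2 ft; q_6 = 3.37 × 2.10 × 15.2 = 107.6 ft³/s
w_7 = (96.0 − 75.9)/2 = 10.05 ft; q_7 = 2.96 × 1.76 × 10.05 = 52.36 ft³/s
w_8 = (96.0 − 89.1)/2 = 3.45 ft; q_8 = 2.50 × 0.97 × 3.45 = 8.366 ft³/s
Q = Σ qᵢ = 611.6 ft³/s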